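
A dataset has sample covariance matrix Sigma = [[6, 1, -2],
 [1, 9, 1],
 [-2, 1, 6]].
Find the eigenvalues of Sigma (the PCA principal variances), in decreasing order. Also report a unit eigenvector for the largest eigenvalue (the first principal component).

Step 1 — characteristic polynomial p(λ) = det(λI - Sigma) = λ³ - tr·λ² + c_1·λ - det, where tr = trace, c_1 = sum of the principal 2×2 minors, det = det(Sigma):
  tr = 6 + 9 + 6 = 21,
  c_1 = (6·9 - (1)²) + (6·6 - (-2)²) + (9·6 - (1)²) = 53 + 32 + 53 = 138,
  det = 6·(9·6 - (1)²) - (1)·((1)·6 - (1)·(-2)) + (-2)·((1)·(1) - 9·(-2)) = 6·(53) - (1)·(8) + (-2)·(19) = 272.
  So p(λ) = λ³ - 21λ² + 138λ - 272.
Step 2 — look for an integer root (rational root theorem: any rational root is an integer divisor of 272). Testing λ = 8:
  p(8) = 512 - 1344 + 1104 - 272 = 0  ✓
  Dividing out (λ - 8): p(λ) = (λ - 8)(λ² - 13λ + 34).
Step 3 — remaining eigenvalues from the quadratic λ² - 13λ + 34 = 0:
  Δ = 13² - 4·34 = 169 - 136 = 33,  λ = (13 ± √33)/2 = (13 ± 5.7446)/2 ≈ 9.3723 or 3.6277.
  Sorted: λ_1 = 9.3723,  λ_2 = 8,  λ_3 = 3.6277  (check: sum = 21 = tr ✓).

Step 4 — unit eigenvector for λ_1 ≈ 9.3723: v spans the null space of (Sigma - λ_1 I), whose rows are
  r_1 = (-3.3723, 1, -2),  r_2 = (1, -0.3723, 1),  r_3 = (-2, 1, -3.3723).
  v is orthogonal to every row, so take v ∝ r_1 × r_2 = ((1)·(1) - (-2)·(-0.3723), (-2)·(1) - (-3.3723)·(1), (-3.3723)·(-0.3723) - (1)·(1)) ≈ (0.2554, 1.3723, 0.2554).
  Let u = (0.2554, 1.3723, 0.2554).
  ||u|| = √((0.2554)² + (1.3723)² + (0.2554)²) = √(2.0137) ≈ 1.419,  v_1 = u/||u|| ≈ (0.18, 0.9671, 0.18) (||v_1|| = 1).

λ_1 = 9.3723,  λ_2 = 8,  λ_3 = 3.6277;  v_1 ≈ (0.18, 0.9671, 0.18)


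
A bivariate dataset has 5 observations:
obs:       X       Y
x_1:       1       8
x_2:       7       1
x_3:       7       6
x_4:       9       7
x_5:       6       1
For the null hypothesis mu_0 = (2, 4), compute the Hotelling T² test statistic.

Step 1 — sample mean vector:
  mean(X) = (1 + 7 + 7 + 9 + 6) / 5 = 30/5 = 6
  mean(Y) = (8 + 1 + 6 + 7 + 1) / 5 = 23/5 = 4.6
  x̄ = (6, 4.6),  deviation x̄ - mu_0 = (6, 4.6) - (2, 4) = (4, 0.6).

Step 2 — sample covariance matrix, S[i,j] = (1/(n-1)) · Σ_k (x_{k,i} - mean_i) · (x_{k,j} - mean_j), divisor n-1 = 4:
  S[X,X] = ((-5)·(-5) + (1)·(1) + (1)·(1) + (3)·(3) + (0)·(0)) / 4 = 36/4 = 9
  S[X,Y] = ((-5)·(3.4) + (1)·(-3.6) + (1)·(1.4) + (3)·(2.4) + (0)·(-3.6)) / 4 = -12/4 = -3
  S[Y,Y] = ((3.4)·(3.4) + (-3.6)·(-3.6) + (1.4)·(1.4) + (2.4)·(2.4) + (-3.6)·(-3.6)) / 4 = 45.2/4 = 11.3
  S = [[9, -3],
 [-3, 11.3]].

Step 3 — invert S. det(S) = 9·11.3 - (-3)² = 92.7.
  S^{-1} = (1/det) · [[d, -b], [-b, a]] = [[0.1219, 0.0324],
 [0.0324, 0.0971]].

Step 4 — quadratic form (x̄ - mu_0)^T · S^{-1} · (x̄ - mu_0):
  S^{-1} · (x̄ - mu_0) = (0.507, 0.1877),
  (x̄ - mu_0)^T · [...] = (4)·(0.507) + (0.6)·(0.1877) = 2.1407.

Step 5 — scale by n: T² = 5 · 2.1407 = 10.7033.

T² ≈ 10.7033


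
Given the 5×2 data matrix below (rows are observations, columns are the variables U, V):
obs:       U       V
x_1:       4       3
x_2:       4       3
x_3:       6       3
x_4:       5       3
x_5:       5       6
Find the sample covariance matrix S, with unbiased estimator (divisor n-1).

Step 1 — column means:
  mean(U) = (4 + 4 + 6 + 5 + 5) / 5 = 24/5 = 4.8
  mean(V) = (3 + 3 + 3 + 3 + 6) / 5 = 18/5 = 3.6

Step 2 — sample covariance S[i,j] = (1/(n-1)) · Σ_k (x_{k,i} - mean_i) · (x_{k,j} - mean_j), with n-1 = 4.
  S[U,U] = ((-0.8)·(-0.8) + (-0.8)·(-0.8) + (1.2)·(1.2) + (0.2)·(0.2) + (0.2)·(0.2)) / 4 = 2.8/4 = 0.7
  S[U,V] = ((-0.8)·(-0.6) + (-0.8)·(-0.6) + (1.2)·(-0.6) + (0.2)·(-0.6) + (0.2)·(2.4)) / 4 = 0.6/4 = 0.15
  S[V,V] = ((-0.6)·(-0.6) + (-0.6)·(-0.6) + (-0.6)·(-0.6) + (-0.6)·(-0.6) + (2.4)·(2.4)) / 4 = 7.2/4 = 1.8

S is symmetric (S[j,i] = S[i,j]). Assembling:

S = [[0.7, 0.15],
 [0.15, 1.8]]


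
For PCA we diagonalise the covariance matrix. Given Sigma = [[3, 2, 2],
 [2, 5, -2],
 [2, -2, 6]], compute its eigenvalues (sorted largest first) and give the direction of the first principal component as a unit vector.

Step 1 — characteristic polynomial p(λ) = det(λI - Sigma) = λ³ - tr·λ² + c_1·λ - det, where tr = trace, c_1 = sum of the principal 2×2 minors, det = det(Sigma):
  tr = 3 + 5 + 6 = 14,
  c_1 = (3·5 - (2)²) + (3·6 - (2)²) + (5·6 - (-2)²) = 11 + 14 + 26 = 51,
  det = 3·(5·6 - (-2)²) - (2)·((2)·6 - (-2)·(2)) + (2)·((2)·(-2) - 5·(2)) = 3·(26) - (2)·(16) + (2)·(-14) = 18.
  So p(λ) = λ³ - 14λ² + 51λ - 18.
Step 2 — look for an integer root (rational root theorem: any rational root is an integer divisor of 18). Testing λ = 6:
  p(6) = 216 - 504 + 306 - 18 = 0  ✓
  Dividing out (λ - 6): p(λ) = (λ - 6)(λ² - 8λ + 3).
Step 3 — remaining eigenvalues from the quadratic λ² - 8λ + 3 = 0:
  Δ = 8² - 4·3 = 64 - 12 = 52,  λ = (8 ± √52)/2 = (8 ± 7.2111)/2 ≈ 7.6056 or 0.3944.
  Sorted: λ_1 = 7.6056,  λ_2 = 6,  λ_3 = 0.3944  (check: sum = 14 = tr ✓).

Step 4 — unit eigenvector for λ_1 ≈ 7.6056: v spans the null space of (Sigma - λ_1 I), whose rows are
  r_1 = (-4.6056, 2, 2),  r_2 = (2, -2.6056, -2),  r_3 = (2, -2, -1.6056).
  v is orthogonal to every row, so take v ∝ r_1 × r_2 = ((2)·(-2) - (2)·(-2.6056), (2)·(2) - (-4.6056)·(-2), (-4.6056)·(-2.6056) - (2)·(2)) ≈ (1.2111, -5.2111, 8).
  Let u = (1.2111, -5.2111, 8).
  ||u|| = √((1.2111)² + (-5.2111)² + (8)²) = √(92.6224) ≈ 9.6241,  v_1 = u/||u|| ≈ (0.1258, -0.5415, 0.8313) (||v_1|| = 1).

λ_1 = 7.6056,  λ_2 = 6,  λ_3 = 0.3944;  v_1 ≈ (0.1258, -0.5415, 0.8313)


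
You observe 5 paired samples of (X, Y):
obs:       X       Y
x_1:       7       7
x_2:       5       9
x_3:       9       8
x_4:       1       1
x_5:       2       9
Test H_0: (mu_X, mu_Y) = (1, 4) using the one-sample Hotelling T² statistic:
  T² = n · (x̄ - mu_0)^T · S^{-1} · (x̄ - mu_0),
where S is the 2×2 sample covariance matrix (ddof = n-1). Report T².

Step 1 — sample mean vector:
  mean(X) = (7 + 5 + 9 + 1 + 2) / 5 = 24/5 = 4.8
  mean(Y) = (7 + 9 + 8 + 1 + 9) / 5 = 34/5 = 6.8
  x̄ = (4.8, 6.8),  deviation x̄ - mu_0 = (4.8, 6.8) - (1, 4) = (3.8, 2.8).

Step 2 — sample covariance matrix, S[i,j] = (1/(n-1)) · Σ_k (x_{k,i} - mean_i) · (x_{k,j} - mean_j), divisor n-1 = 4:
  S[X,X] = ((2.2)·(2.2) + (0.2)·(0.2) + (4.2)·(4.2) + (-3.8)·(-3.8) + (-2.8)·(-2.8)) / 4 = 44.8/4 = 11.2
  S[X,Y] = ((2.2)·(0.2) + (0.2)·(2.2) + (4.2)·(1.2) + (-3.8)·(-5.8) + (-2.8)·(2.2)) / 4 = 21.8/4 = 5.45
  S[Y,Y] = ((0.2)·(0.2) + (2.2)·(2.2) + (1.2)·(1.2) + (-5.8)·(-5.8) + (2.2)·(2.2)) / 4 = 44.8/4 = 11.2
  S = [[11.2, 5.45],
 [5.45, 11.2]].

Step 3 — invert S. det(S) = 11.2·11.2 - (5.45)² = 95.7375.
  S^{-1} = (1/det) · [[d, -b], [-b, a]] = [[0.117, -0.0569],
 [-0.0569, 0.117]].

Step 4 — quadratic form (x̄ - mu_0)^T · S^{-1} · (x̄ - mu_0):
  S^{-1} · (x̄ - mu_0) = (0.2852, 0.1112),
  (x̄ - mu_0)^T · [...] = (3.8)·(0.2852) + (2.8)·(0.1112) = 1.3951.

Step 5 — scale by n: T² = 5 · 1.3951 = 6.9753.

T² ≈ 6.9753


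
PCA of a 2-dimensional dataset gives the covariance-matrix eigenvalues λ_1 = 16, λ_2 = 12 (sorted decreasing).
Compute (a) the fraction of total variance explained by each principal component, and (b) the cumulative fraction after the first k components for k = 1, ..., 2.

Step 1 — total variance = trace(Sigma) = Σ λ_i = 16 + 12 = 28.

Step 2 — fraction explained by component i = λ_i / Σ λ:
  PC1: 16/28 = 0.5714
  PC2: 12/28 = 0.4286

Step 3 — cumulative fraction after k components = (λ_1 + ... + λ_k) / Σ λ:
  k = 1: 16/28 = 0.5714
  k = 2: (16 + 12)/28 = 28/28 = 1

Summary (fraction, with percent):

explained: PC1 0.5714 (57.14%), PC2 0.4286 (42.86%);  cumulative: 0.5714, 1


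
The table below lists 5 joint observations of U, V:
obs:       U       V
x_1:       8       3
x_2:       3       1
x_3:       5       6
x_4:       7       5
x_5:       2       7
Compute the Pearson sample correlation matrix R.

Step 1 — column means:
  mean(U) = (8 + 3 + 5 + 7 + 2) / 5 = 25/5 = 5
  mean(V) = (3 + 1 + 6 + 5 + 7) / 5 = 22/5 = 4.4

Step 2 — sample variances and covariances s[i,j] = (1/(n-1)) · Σ_k (x_{k,i} - mean_i) · (x_{k,j} - mean_j), with n-1 = 4:
  s[U,U] = ((3)·(3) + (-2)·(-2) + (0)·(0) + (2)·(2) + (-3)·(-3)) / 4 = 26/4 = 6.5
  s[U,V] = ((3)·(-1.4) + (-2)·(-3.4) + (0)·(1.6) + (2)·(0.6) + (-3)·(2.6)) / 4 = -4/4 = -1
  s[V,V] = ((-1.4)·(-1.4) + (-3.4)·(-3.4) + (1.6)·(1.6) + (0.6)·(0.6) + (2.6)·(2.6)) / 4 = 23.2/4 = 5.8
  Sample standard deviations s_i = √(s[i,i]):
  s(U) = √(6.5) = 2.5495
  s(V) = √(5.8) = 2.4083

Step 3 — r_{ij} = s_{ij} / (s_i · s_j):
  r[U,U] = 1 (diagonal).
  r[U,V] = -1 / (2.5495 · 2.4083) = -1 / 6.14 = -0.1629
  r[V,V] = 1 (diagonal).

R is symmetric with unit diagonal. Assembling:

R = [[1, -0.1629],
 [-0.1629, 1]]


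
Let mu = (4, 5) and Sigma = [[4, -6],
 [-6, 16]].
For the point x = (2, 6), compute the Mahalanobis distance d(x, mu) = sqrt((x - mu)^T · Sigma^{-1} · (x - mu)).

Step 1 — centre the observation: (x - mu) = (-2, 1).

Step 2 — invert Sigma. det(Sigma) = 4·16 - (-6)² = 28.
  Sigma^{-1} = (1/det) · [[d, -b], [-b, a]] = [[0.5714, 0.2143],
 [0.2143, 0.1429]].

Step 3 — form the quadratic (x - mu)^T · Sigma^{-1} · (x - mu):
  Sigma^{-1} · (x - mu) = (-0.9286, -0.2857).
  (x - mu)^T · [Sigma^{-1} · (x - mu)] = (-2)·(-0.9286) + (1)·(-0.2857) = 1.5714.

Step 4 — take square root: d = √(1.5714) ≈ 1.2536.

d(x, mu) = √(1.5714) ≈ 1.2536


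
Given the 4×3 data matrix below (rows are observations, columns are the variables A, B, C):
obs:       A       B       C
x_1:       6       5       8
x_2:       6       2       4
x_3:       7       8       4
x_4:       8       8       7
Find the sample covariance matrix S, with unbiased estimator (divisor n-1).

Step 1 — column means:
  mean(A) = (6 + 6 + 7 + 8) / 4 = 27/4 = 6.75
  mean(B) = (5 + 2 + 8 + 8) / 4 = 23/4 = 5.75
  mean(C) = (8 + 4 + 4 + 7) / 4 = 23/4 = 5.75

Step 2 — sample covariance S[i,j] = (1/(n-1)) · Σ_k (x_{k,i} - mean_i) · (x_{k,j} - mean_j), with n-1 = 3.
  S[A,A] = ((-0.75)·(-0.75) + (-0.75)·(-0.75) + (0.25)·(0.25) + (1.25)·(1.25)) / 3 = 2.75/3 = 0.9167
  S[A,B] = ((-0.75)·(-0.75) + (-0.75)·(-3.75) + (0.25)·(2.25) + (1.25)·(2.25)) / 3 = 6.75/3 = 2.25
  S[A,C] = ((-0.75)·(2.25) + (-0.75)·(-1.75) + (0.25)·(-1.75) + (1.25)·(1.25)) / 3 = 0.75/3 = 0.25
  S[B,B] = ((-0.75)·(-0.75) + (-3.75)·(-3.75) + (2.25)·(2.25) + (2.25)·(2.25)) / 3 = 24.75/3 = 8.25
  S[B,C] = ((-0.75)·(2.25) + (-3.75)·(-1.75) + (2.25)·(-1.75) + (2.25)·(1.25)) / 3 = 3.75/3 = 1.25
  S[C,C] = ((2.25)·(2.25) + (-1.75)·(-1.75) + (-1.75)·(-1.75) + (1.25)·(1.25)) / 3 = 12.75/3 = 4.25

S is symmetric (S[j,i] = S[i,j]). Assembling:

S = [[0.9167, 2.25, 0.25],
 [2.25, 8.25, 1.25],
 [0.25, 1.25, 4.25]]


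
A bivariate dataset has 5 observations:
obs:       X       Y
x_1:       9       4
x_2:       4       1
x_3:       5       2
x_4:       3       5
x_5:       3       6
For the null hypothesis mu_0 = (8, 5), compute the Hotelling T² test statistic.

Step 1 — sample mean vector:
  mean(X) = (9 + 4 + 5 + 3 + 3) / 5 = 24/5 = 4.8
  mean(Y) = (4 + 1 + 2 + 5 + 6) / 5 = 18/5 = 3.6
  x̄ = (4.8, 3.6),  deviation x̄ - mu_0 = (4.8, 3.6) - (8, 5) = (-3.2, -1.4).

Step 2 — sample covariance matrix, S[i,j] = (1/(n-1)) · Σ_k (x_{k,i} - mean_i) · (x_{k,j} - mean_j), divisor n-1 = 4:
  S[X,X] = ((4.2)·(4.2) + (-0.8)·(-0.8) + (0.2)·(0.2) + (-1.8)·(-1.8) + (-1.8)·(-1.8)) / 4 = 24.8/4 = 6.2
  S[X,Y] = ((4.2)·(0.4) + (-0.8)·(-2.6) + (0.2)·(-1.6) + (-1.8)·(1.4) + (-1.8)·(2.4)) / 4 = -3.4/4 = -0.85
  S[Y,Y] = ((0.4)·(0.4) + (-2.6)·(-2.6) + (-1.6)·(-1.6) + (1.4)·(1.4) + (2.4)·(2.4)) / 4 = 17.2/4 = 4.3
  S = [[6.2, -0.85],
 [-0.85, 4.3]].

Step 3 — invert S. det(S) = 6.2·4.3 - (-0.85)² = 25.9375.
  S^{-1} = (1/det) · [[d, -b], [-b, a]] = [[0.1658, 0.0328],
 [0.0328, 0.239]].

Step 4 — quadratic form (x̄ - mu_0)^T · S^{-1} · (x̄ - mu_0):
  S^{-1} · (x̄ - mu_0) = (-0.5764, -0.4395),
  (x̄ - mu_0)^T · [...] = (-3.2)·(-0.5764) + (-1.4)·(-0.4395) = 2.4598.

Step 5 — scale by n: T² = 5 · 2.4598 = 12.2988.

T² ≈ 12.2988


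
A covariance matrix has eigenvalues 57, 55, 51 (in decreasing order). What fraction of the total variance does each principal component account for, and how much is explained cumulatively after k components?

Step 1 — total variance = trace(Sigma) = Σ λ_i = 57 + 55 + 51 = 163.

Step 2 — fraction explained by component i = λ_i / Σ λ:
  PC1: 57/163 = 0.3497
  PC2: 55/163 = 0.3374
  PC3: 51/163 = 0.3129

Step 3 — cumulative fraction after k components = (λ_1 + ... + λ_k) / Σ λ:
  k = 1: 57/163 = 0.3497
  k = 2: (57 + 55)/163 = 112/163 = 0.6871
  k = 3: (57 + 55 + 51)/163 = 163/163 = 1

Summary (fraction, with percent):

explained: PC1 0.3497 (34.97%), PC2 0.3374 (33.74%), PC3 0.3129 (31.29%);  cumulative: 0.3497, 0.6871, 1


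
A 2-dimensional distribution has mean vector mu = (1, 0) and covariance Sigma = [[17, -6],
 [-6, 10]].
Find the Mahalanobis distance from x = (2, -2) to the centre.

Step 1 — centre the observation: (x - mu) = (1, -2).

Step 2 — invert Sigma. det(Sigma) = 17·10 - (-6)² = 134.
  Sigma^{-1} = (1/det) · [[d, -b], [-b, a]] = [[0.0746, 0.0448],
 [0.0448, 0.1269]].

Step 3 — form the quadratic (x - mu)^T · Sigma^{-1} · (x - mu):
  Sigma^{-1} · (x - mu) = (-0.0149, -0.209).
  (x - mu)^T · [Sigma^{-1} · (x - mu)] = (1)·(-0.0149) + (-2)·(-0.209) = 0.403.

Step 4 — take square root: d = √(0.403) ≈ 0.6348.

d(x, mu) = √(0.403) ≈ 0.6348


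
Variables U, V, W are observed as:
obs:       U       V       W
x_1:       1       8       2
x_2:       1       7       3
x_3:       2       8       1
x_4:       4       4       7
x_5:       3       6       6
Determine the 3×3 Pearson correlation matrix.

Step 1 — column means:
  mean(U) = (1 + 1 + 2 + 4 + 3) / 5 = 11/5 = 2.2
  mean(V) = (8 + 7 + 8 + 4 + 6) / 5 = 33/5 = 6.6
  mean(W) = (2 + 3 + 1 + 7 + 6) / 5 = 19/5 = 3.8

Step 2 — sample variances and covariances s[i,j] = (1/(n-1)) · Σ_k (x_{k,i} - mean_i) · (x_{k,j} - mean_j), with n-1 = 4:
  s[U,U] = ((-1.2)·(-1.2) + (-1.2)·(-1.2) + (-0.2)·(-0.2) + (1.8)·(1.8) + (0.8)·(0.8)) / 4 = 6.8/4 = 1.7
  s[U,V] = ((-1.2)·(1.4) + (-1.2)·(0.4) + (-0.2)·(1.4) + (1.8)·(-2.6) + (0.8)·(-0.6)) / 4 = -7.6/4 = -1.9
  s[U,W] = ((-1.2)·(-1.8) + (-1.2)·(-0.8) + (-0.2)·(-2.8) + (1.8)·(3.2) + (0.8)·(2.2)) / 4 = 11.2/4 = 2.8
  s[V,V] = ((1.4)·(1.4) + (0.4)·(0.4) + (1.4)·(1.4) + (-2.6)·(-2.6) + (-0.6)·(-0.6)) / 4 = 11.2/4 = 2.8
  s[V,W] = ((1.4)·(-1.8) + (0.4)·(-0.8) + (1.4)·(-2.8) + (-2.6)·(3.2) + (-0.6)·(2.2)) / 4 = -16.4/4 = -4.1
  s[W,W] = ((-1.8)·(-1.8) + (-0.8)·(-0.8) + (-2.8)·(-2.8) + (3.2)·(3.2) + (2.2)·(2.2)) / 4 = 26.8/4 = 6.7
  Sample standard deviations s_i = √(s[i,i]):
  s(U) = √(1.7) = 1.3038
  s(V) = √(2.8) = 1.6733
  s(W) = √(6.7) = 2.5884

Step 3 — r_{ij} = s_{ij} / (s_i · s_j):
  r[U,U] = 1 (diagonal).
  r[U,V] = -1.9 / (1.3038 · 1.6733) = -1.9 / 2.1817 = -0.8709
  r[U,W] = 2.8 / (1.3038 · 2.5884) = 2.8 / 3.3749 = 0.8297
  r[V,V] = 1 (diagonal).
  r[V,W] = -4.1 / (1.6733 · 2.5884) = -4.1 / 4.3313 = -0.9466
  r[W,W] = 1 (diagonal).

R is symmetric with unit diagonal. Assembling:

R = [[1, -0.8709, 0.8297],
 [-0.8709, 1, -0.9466],
 [0.8297, -0.9466, 1]]


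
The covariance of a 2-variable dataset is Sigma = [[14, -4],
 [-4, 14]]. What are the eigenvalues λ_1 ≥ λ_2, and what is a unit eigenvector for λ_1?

Step 1 — characteristic polynomial of 2×2 Sigma:
  det(Sigma - λI) = λ² - trace · λ + det = 0.
  trace = 14 + 14 = 28, det = 14·14 - (-4)² = 180.
Step 2 — discriminant:
  Δ = trace² - 4·det = 784 - 720 = 64.
Step 3 — eigenvalues:
  λ = (trace ± √Δ)/2 = (28 ± 8)/2,
  λ_1 = 18,  λ_2 = 10.

Step 4 — unit eigenvector for λ_1: solve (Sigma - λ_1 I)v = 0. First row:
  (14 - 18)·v_x + (-4)·v_y = 0, i.e. (-4)·v_x + (-4)·v_y = 0,
  so v ∝ (b, λ_1 - a) = (-4, 4); multiply by -1 so the first entry is positive: u = (4, -4).
  ||u|| = √((4)² + (-4)²) = √(32) ≈ 5.6569,
  v_1 = u/||u|| ≈ (0.7071, -0.7071) (||v_1|| = 1).

λ_1 = 18,  λ_2 = 10;  v_1 ≈ (0.7071, -0.7071)


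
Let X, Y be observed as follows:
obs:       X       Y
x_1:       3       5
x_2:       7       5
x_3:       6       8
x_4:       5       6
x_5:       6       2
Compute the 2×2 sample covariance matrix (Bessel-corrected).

Step 1 — column means:
  mean(X) = (3 + 7 + 6 + 5 + 6) / 5 = 27/5 = 5.4
  mean(Y) = (5 + 5 + 8 + 6 + 2) / 5 = 26/5 = 5.2

Step 2 — sample covariance S[i,j] = (1/(n-1)) · Σ_k (x_{k,i} - mean_i) · (x_{k,j} - mean_j), with n-1 = 4.
  S[X,X] = ((-2.4)·(-2.4) + (1.6)·(1.6) + (0.6)·(0.6) + (-0.4)·(-0.4) + (0.6)·(0.6)) / 4 = 9.2/4 = 2.3
  S[X,Y] = ((-2.4)·(-0.2) + (1.6)·(-0.2) + (0.6)·(2.8) + (-0.4)·(0.8) + (0.6)·(-3.2)) / 4 = -0.4/4 = -0.1
  S[Y,Y] = ((-0.2)·(-0.2) + (-0.2)·(-0.2) + (2.8)·(2.8) + (0.8)·(0.8) + (-3.2)·(-3.2)) / 4 = 18.8/4 = 4.7

S is symmetric (S[j,i] = S[i,j]). Assembling:

S = [[2.3, -0.1],
 [-0.1, 4.7]]


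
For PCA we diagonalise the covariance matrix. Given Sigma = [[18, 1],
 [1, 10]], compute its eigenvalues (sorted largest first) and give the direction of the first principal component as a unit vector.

Step 1 — characteristic polynomial of 2×2 Sigma:
  det(Sigma - λI) = λ² - trace · λ + det = 0.
  trace = 18 + 10 = 28, det = 18·10 - (1)² = 179.
Step 2 — discriminant:
  Δ = trace² - 4·det = 784 - 716 = 68.
Step 3 — eigenvalues:
  λ = (trace ± √Δ)/2 = (28 ± 8.2462)/2,
  λ_1 = 18.1231,  λ_2 = 9.8769.

Step 4 — unit eigenvector for λ_1: solve (Sigma - λ_1 I)v = 0. First row:
  (18 - 18.1231)·v_x + (1)·v_y = 0, i.e. (-0.1231)·v_x + (1)·v_y = 0,
  so v ∝ (b, λ_1 - a) = (1, 0.1231) = u.
  ||u|| = √((1)² + (0.1231)²) = √(1.0152) ≈ 1.0075,
  v_1 = u/||u|| ≈ (0.9925, 0.1222) (||v_1|| = 1).

λ_1 = 18.1231,  λ_2 = 9.8769;  v_1 ≈ (0.9925, 0.1222)


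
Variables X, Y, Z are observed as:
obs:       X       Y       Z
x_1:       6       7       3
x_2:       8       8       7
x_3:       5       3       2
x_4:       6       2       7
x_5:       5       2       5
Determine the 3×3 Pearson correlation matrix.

Step 1 — column means:
  mean(X) = (6 + 8 + 5 + 6 + 5) / 5 = 30/5 = 6
  mean(Y) = (7 + 8 + 3 + 2 + 2) / 5 = 22/5 = 4.4
  mean(Z) = (3 + 7 + 2 + 7 + 5) / 5 = 24/5 = 4.8

Step 2 — sample variances and covariances s[i,j] = (1/(n-1)) · Σ_k (x_{k,i} - mean_i) · (x_{k,j} - mean_j), with n-1 = 4:
  s[X,X] = ((0)·(0) + (2)·(2) + (-1)·(-1) + (0)·(0) + (-1)·(-1)) / 4 = 6/4 = 1.5
  s[X,Y] = ((0)·(2.6) + (2)·(3.6) + (-1)·(-1.4) + (0)·(-2.4) + (-1)·(-2.4)) / 4 = 11/4 = 2.75
  s[X,Z] = ((0)·(-1.8) + (2)·(2.2) + (-1)·(-2.8) + (0)·(2.2) + (-1)·(0.2)) / 4 = 7/4 = 1.75
  s[Y,Y] = ((2.6)·(2.6) + (3.6)·(3.6) + (-1.4)·(-1.4) + (-2.4)·(-2.4) + (-2.4)·(-2.4)) / 4 = 33.2/4 = 8.3
  s[Y,Z] = ((2.6)·(-1.8) + (3.6)·(2.2) + (-1.4)·(-2.8) + (-2.4)·(2.2) + (-2.4)·(0.2)) / 4 = 1.4/4 = 0.35
  s[Z,Z] = ((-1.8)·(-1.8) + (2.2)·(2.2) + (-2.8)·(-2.8) + (2.2)·(2.2) + (0.2)·(0.2)) / 4 = 20.8/4 = 5.2
  Sample standard deviations s_i = √(s[i,i]):
  s(X) = √(1.5) = 1.2247
  s(Y) = √(8.3) = 2.881
  s(Z) = √(5.2) = 2.2804

Step 3 — r_{ij} = s_{ij} / (s_i · s_j):
  r[X,X] = 1 (diagonal).
  r[X,Y] = 2.75 / (1.2247 · 2.881) = 2.75 / 3.5285 = 0.7794
  r[X,Z] = 1.75 / (1.2247 · 2.2804) = 1.75 / 2.7928 = 0.6266
  r[Y,Y] = 1 (diagonal).
  r[Y,Z] = 0.35 / (2.881 · 2.2804) = 0.35 / 6.5696 = 0.0533
  r[Z,Z] = 1 (diagonal).

R is symmetric with unit diagonal. Assembling:

R = [[1, 0.7794, 0.6266],
 [0.7794, 1, 0.0533],
 [0.6266, 0.0533, 1]]


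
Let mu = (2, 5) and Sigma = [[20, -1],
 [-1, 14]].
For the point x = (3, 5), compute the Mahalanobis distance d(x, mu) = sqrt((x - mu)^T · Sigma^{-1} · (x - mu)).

Step 1 — centre the observation: (x - mu) = (1, 0).

Step 2 — invert Sigma. det(Sigma) = 20·14 - (-1)² = 279.
  Sigma^{-1} = (1/det) · [[d, -b], [-b, a]] = [[0.0502, 0.0036],
 [0.0036, 0.0717]].

Step 3 — form the quadratic (x - mu)^T · Sigma^{-1} · (x - mu):
  Sigma^{-1} · (x - mu) = (0.0502, 0.0036).
  (x - mu)^T · [Sigma^{-1} · (x - mu)] = (1)·(0.0502) + (0)·(0.0036) = 0.0502.

Step 4 — take square root: d = √(0.0502) ≈ 0.224.

d(x, mu) = √(0.0502) ≈ 0.224


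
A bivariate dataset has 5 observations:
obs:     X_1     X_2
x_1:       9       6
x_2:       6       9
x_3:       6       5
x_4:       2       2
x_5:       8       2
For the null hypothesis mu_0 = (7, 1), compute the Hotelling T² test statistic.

Step 1 — sample mean vector:
  mean(X_1) = (9 + 6 + 6 + 2 + 8) / 5 = 31/5 = 6.2
  mean(X_2) = (6 + 9 + 5 + 2 + 2) / 5 = 24/5 = 4.8
  x̄ = (6.2, 4.8),  deviation x̄ - mu_0 = (6.2, 4.8) - (7, 1) = (-0.8, 3.8).

Step 2 — sample covariance matrix, S[i,j] = (1/(n-1)) · Σ_k (x_{k,i} - mean_i) · (x_{k,j} - mean_j), divisor n-1 = 4:
  S[X_1,X_1] = ((2.8)·(2.8) + (-0.2)·(-0.2) + (-0.2)·(-0.2) + (-4.2)·(-4.2) + (1.8)·(1.8)) / 4 = 28.8/4 = 7.2
  S[X_1,X_2] = ((2.8)·(1.2) + (-0.2)·(4.2) + (-0.2)·(0.2) + (-4.2)·(-2.8) + (1.8)·(-2.8)) / 4 = 9.2/4 = 2.3
  S[X_2,X_2] = ((1.2)·(1.2) + (4.2)·(4.2) + (0.2)·(0.2) + (-2.8)·(-2.8) + (-2.8)·(-2.8)) / 4 = 34.8/4 = 8.7
  S = [[7.2, 2.3],
 [2.3, 8.7]].

Step 3 — invert S. det(S) = 7.2·8.7 - (2.3)² = 57.35.
  S^{-1} = (1/det) · [[d, -b], [-b, a]] = [[0.1517, -0.0401],
 [-0.0401, 0.1255]].

Step 4 — quadratic form (x̄ - mu_0)^T · S^{-1} · (x̄ - mu_0):
  S^{-1} · (x̄ - mu_0) = (-0.2738, 0.5092),
  (x̄ - mu_0)^T · [...] = (-0.8)·(-0.2738) + (3.8)·(0.5092) = 2.1538.

Step 5 — scale by n: T² = 5 · 2.1538 = 10.769.

T² ≈ 10.769


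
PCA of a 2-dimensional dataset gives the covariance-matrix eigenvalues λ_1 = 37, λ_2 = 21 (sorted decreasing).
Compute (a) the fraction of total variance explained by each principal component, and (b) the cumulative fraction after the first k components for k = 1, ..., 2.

Step 1 — total variance = trace(Sigma) = Σ λ_i = 37 + 21 = 58.

Step 2 — fraction explained by component i = λ_i / Σ λ:
  PC1: 37/58 = 0.6379
  PC2: 21/58 = 0.3621

Step 3 — cumulative fraction after k components = (λ_1 + ... + λ_k) / Σ λ:
  k = 1: 37/58 = 0.6379
  k = 2: (37 + 21)/58 = 58/58 = 1

Summary (fraction, with percent):

explained: PC1 0.6379 (63.79%), PC2 0.3621 (36.21%);  cumulative: 0.6379, 1


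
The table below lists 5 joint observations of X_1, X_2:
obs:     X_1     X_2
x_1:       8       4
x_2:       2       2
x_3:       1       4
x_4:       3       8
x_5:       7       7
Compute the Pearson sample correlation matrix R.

Step 1 — column means:
  mean(X_1) = (8 + 2 + 1 + 3 + 7) / 5 = 21/5 = 4.2
  mean(X_2) = (4 + 2 + 4 + 8 + 7) / 5 = 25/5 = 5

Step 2 — sample variances and covariances s[i,j] = (1/(n-1)) · Σ_k (x_{k,i} - mean_i) · (x_{k,j} - mean_j), with n-1 = 4:
  s[X_1,X_1] = ((3.8)·(3.8) + (-2.2)·(-2.2) + (-3.2)·(-3.2) + (-1.2)·(-1.2) + (2.8)·(2.8)) / 4 = 38.8/4 = 9.7
  s[X_1,X_2] = ((3.8)·(-1) + (-2.2)·(-3) + (-3.2)·(-1) + (-1.2)·(3) + (2.8)·(2)) / 4 = 8/4 = 2
  s[X_2,X_2] = ((-1)·(-1) + (-3)·(-3) + (-1)·(-1) + (3)·(3) + (2)·(2)) / 4 = 24/4 = 6
  Sample standard deviations s_i = √(s[i,i]):
  s(X_1) = √(9.7) = 3.1145
  s(X_2) = √(6) = 2.4495

Step 3 — r_{ij} = s_{ij} / (s_i · s_j):
  r[X_1,X_1] = 1 (diagonal).
  r[X_1,X_2] = 2 / (3.1145 · 2.4495) = 2 / 7.6289 = 0.2622
  r[X_2,X_2] = 1 (diagonal).

R is symmetric with unit diagonal. Assembling:

R = [[1, 0.2622],
 [0.2622, 1]]


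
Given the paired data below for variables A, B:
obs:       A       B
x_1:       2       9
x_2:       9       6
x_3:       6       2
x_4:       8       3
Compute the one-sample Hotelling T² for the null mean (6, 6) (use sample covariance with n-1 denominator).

Step 1 — sample mean vector:
  mean(A) = (2 + 9 + 6 + 8) / 4 = 25/4 = 6.25
  mean(B) = (9 + 6 + 2 + 3) / 4 = 20/4 = 5
  x̄ = (6.25, 5),  deviation x̄ - mu_0 = (6.25, 5) - (6, 6) = (0.25, -1).

Step 2 — sample covariance matrix, S[i,j] = (1/(n-1)) · Σ_k (x_{k,i} - mean_i) · (x_{k,j} - mean_j), divisor n-1 = 3:
  S[A,A] = ((-4.25)·(-4.25) + (2.75)·(2.75) + (-0.25)·(-0.25) + (1.75)·(1.75)) / 3 = 28.75/3 = 9.5833
  S[A,B] = ((-4.25)·(4) + (2.75)·(1) + (-0.25)·(-3) + (1.75)·(-2)) / 3 = -17/3 = -5.6667
  S[B,B] = ((4)·(4) + (1)·(1) + (-3)·(-3) + (-2)·(-2)) / 3 = 30/3 = 10
  S = [[9.5833, -5.6667],
 [-5.6667, 10]].

Step 3 — invert S. det(S) = 9.5833·10 - (-5.6667)² = 63.7222.
  S^{-1} = (1/det) · [[d, -b], [-b, a]] = [[0.1569, 0.0889],
 [0.0889, 0.1504]].

Step 4 — quadratic form (x̄ - mu_0)^T · S^{-1} · (x̄ - mu_0):
  S^{-1} · (x̄ - mu_0) = (-0.0497, -0.1282),
  (x̄ - mu_0)^T · [...] = (0.25)·(-0.0497) + (-1)·(-0.1282) = 0.1157.

Step 5 — scale by n: T² = 4 · 0.1157 = 0.4629.

T² ≈ 0.4629


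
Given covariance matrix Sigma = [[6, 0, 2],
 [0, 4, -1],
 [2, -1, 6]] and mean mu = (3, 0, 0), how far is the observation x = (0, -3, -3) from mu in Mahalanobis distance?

Step 1 — centre the observation: (x - mu) = (-3, -3, -3).

Step 2 — invert Sigma (cofactor / det for 3×3, or solve directly):
  Sigma^{-1} = [[0.1885, -0.0164, -0.0656],
 [-0.0164, 0.2623, 0.0492],
 [-0.0656, 0.0492, 0.1967]].

Step 3 — form the quadratic (x - mu)^T · Sigma^{-1} · (x - mu):
  Sigma^{-1} · (x - mu) = (-0.3197, -0.8852, -0.541).
  (x - mu)^T · [Sigma^{-1} · (x - mu)] = (-3)·(-0.3197) + (-3)·(-0.8852) + (-3)·(-0.541) = 5.2377.

Step 4 — take square root: d = √(5.2377) ≈ 2.2886.

d(x, mu) = √(5.2377) ≈ 2.2886


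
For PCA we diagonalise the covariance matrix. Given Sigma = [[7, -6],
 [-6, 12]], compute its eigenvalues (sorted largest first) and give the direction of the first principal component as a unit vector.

Step 1 — characteristic polynomial of 2×2 Sigma:
  det(Sigma - λI) = λ² - trace · λ + det = 0.
  trace = 7 + 12 = 19, det = 7·12 - (-6)² = 48.
Step 2 — discriminant:
  Δ = trace² - 4·det = 361 - 192 = 169.
Step 3 — eigenvalues:
  λ = (trace ± √Δ)/2 = (19 ± 13)/2,
  λ_1 = 16,  λ_2 = 3.

Step 4 — unit eigenvector for λ_1: solve (Sigma - λ_1 I)v = 0. First row:
  (7 - 16)·v_x + (-6)·v_y = 0, i.e. (-9)·v_x + (-6)·v_y = 0,
  so v ∝ (b, λ_1 - a) = (-6, 9); multiply by -1 so the first entry is positive: u = (6, -9).
  ||u|| = √((6)² + (-9)²) = √(117) ≈ 10.8167,
  v_1 = u/||u|| ≈ (0.5547, -0.8321) (||v_1|| = 1).

λ_1 = 16,  λ_2 = 3;  v_1 ≈ (0.5547, -0.8321)


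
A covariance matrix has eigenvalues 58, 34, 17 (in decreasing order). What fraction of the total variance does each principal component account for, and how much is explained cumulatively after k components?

Step 1 — total variance = trace(Sigma) = Σ λ_i = 58 + 34 + 17 = 109.

Step 2 — fraction explained by component i = λ_i / Σ λ:
  PC1: 58/109 = 0.5321
  PC2: 34/109 = 0.3119
  PC3: 17/109 = 0.156

Step 3 — cumulative fraction after k components = (λ_1 + ... + λ_k) / Σ λ:
  k = 1: 58/109 = 0.5321
  k = 2: (58 + 34)/109 = 92/109 = 0.844
  k = 3: (58 + 34 + 17)/109 = 109/109 = 1

Summary (fraction, with percent):

explained: PC1 0.5321 (53.21%), PC2 0.3119 (31.19%), PC3 0.156 (15.6%);  cumulative: 0.5321, 0.844, 1


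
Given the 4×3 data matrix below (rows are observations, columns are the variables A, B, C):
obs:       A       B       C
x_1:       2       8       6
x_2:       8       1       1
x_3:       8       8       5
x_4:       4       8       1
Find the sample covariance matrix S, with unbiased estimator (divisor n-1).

Step 1 — column means:
  mean(A) = (2 + 8 + 8 + 4) / 4 = 22/4 = 5.5
  mean(B) = (8 + 1 + 8 + 8) / 4 = 25/4 = 6.25
  mean(C) = (6 + 1 + 5 + 1) / 4 = 13/4 = 3.25

Step 2 — sample covariance S[i,j] = (1/(n-1)) · Σ_k (x_{k,i} - mean_i) · (x_{k,j} - mean_j), with n-1 = 3.
  S[A,A] = ((-3.5)·(-3.5) + (2.5)·(2.5) + (2.5)·(2.5) + (-1.5)·(-1.5)) / 3 = 27/3 = 9
  S[A,B] = ((-3.5)·(1.75) + (2.5)·(-5.25) + (2.5)·(1.75) + (-1.5)·(1.75)) / 3 = -17.5/3 = -5.8333
  S[A,C] = ((-3.5)·(2.75) + (2.5)·(-2.25) + (2.5)·(1.75) + (-1.5)·(-2.25)) / 3 = -7.5/3 = -2.5
  S[B,B] = ((1.75)·(1.75) + (-5.25)·(-5.25) + (1.75)·(1.75) + (1.75)·(1.75)) / 3 = 36.75/3 = 12.25
  S[B,C] = ((1.75)·(2.75) + (-5.25)·(-2.25) + (1.75)·(1.75) + (1.75)·(-2.25)) / 3 = 15.75/3 = 5.25
  S[C,C] = ((2.75)·(2.75) + (-2.25)·(-2.25) + (1.75)·(1.75) + (-2.25)·(-2.25)) / 3 = 20.75/3 = 6.9167

S is symmetric (S[j,i] = S[i,j]). Assembling:

S = [[9, -5.8333, -2.5],
 [-5.8333, 12.25, 5.25],
 [-2.5, 5.25, 6.9167]]


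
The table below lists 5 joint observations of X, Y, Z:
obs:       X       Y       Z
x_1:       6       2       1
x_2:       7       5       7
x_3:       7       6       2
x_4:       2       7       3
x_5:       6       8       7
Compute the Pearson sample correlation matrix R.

Step 1 — column means:
  mean(X) = (6 + 7 + 7 + 2 + 6) / 5 = 28/5 = 5.6
  mean(Y) = (2 + 5 + 6 + 7 + 8) / 5 = 28/5 = 5.6
  mean(Z) = (1 + 7 + 2 + 3 + 7) / 5 = 20/5 = 4

Step 2 — sample variances and covariances s[i,j] = (1/(n-1)) · Σ_k (x_{k,i} - mean_i) · (x_{k,j} - mean_j), with n-1 = 4:
  s[X,X] = ((0.4)·(0.4) + (1.4)·(1.4) + (1.4)·(1.4) + (-3.6)·(-3.6) + (0.4)·(0.4)) / 4 = 17.2/4 = 4.3
  s[X,Y] = ((0.4)·(-3.6) + (1.4)·(-0.6) + (1.4)·(0.4) + (-3.6)·(1.4) + (0.4)·(2.4)) / 4 = -5.8/4 = -1.45
  s[X,Z] = ((0.4)·(-3) + (1.4)·(3) + (1.4)·(-2) + (-3.6)·(-1) + (0.4)·(3)) / 4 = 5/4 = 1.25
  s[Y,Y] = ((-3.6)·(-3.6) + (-0.6)·(-0.6) + (0.4)·(0.4) + (1.4)·(1.4) + (2.4)·(2.4)) / 4 = 21.2/4 = 5.3
  s[Y,Z] = ((-3.6)·(-3) + (-0.6)·(3) + (0.4)·(-2) + (1.4)·(-1) + (2.4)·(3)) / 4 = 14/4 = 3.5
  s[Z,Z] = ((-3)·(-3) + (3)·(3) + (-2)·(-2) + (-1)·(-1) + (3)·(3)) / 4 = 32/4 = 8
  Sample standard deviations s_i = √(s[i,i]):
  s(X) = √(4.3) = 2.0736
  s(Y) = √(5.3) = 2.3022
  s(Z) = √(8) = 2.8284

Step 3 — r_{ij} = s_{ij} / (s_i · s_j):
  r[X,X] = 1 (diagonal).
  r[X,Y] = -1.45 / (2.0736 · 2.3022) = -1.45 / 4.7739 = -0.3037
  r[X,Z] = 1.25 / (2.0736 · 2.8284) = 1.25 / 5.8652 = 0.2131
  r[Y,Y] = 1 (diagonal).
  r[Y,Z] = 3.5 / (2.3022 · 2.8284) = 3.5 / 6.5115 = 0.5375
  r[Z,Z] = 1 (diagonal).

R is symmetric with unit diagonal. Assembling:

R = [[1, -0.3037, 0.2131],
 [-0.3037, 1, 0.5375],
 [0.2131, 0.5375, 1]]


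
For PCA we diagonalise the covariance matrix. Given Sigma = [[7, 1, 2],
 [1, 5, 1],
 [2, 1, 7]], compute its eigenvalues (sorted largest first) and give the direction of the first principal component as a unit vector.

Step 1 — characteristic polynomial p(λ) = det(λI - Sigma) = λ³ - tr·λ² + c_1·λ - det, where tr = trace, c_1 = sum of the principal 2×2 minors, det = det(Sigma):
  tr = 7 + 5 + 7 = 19,
  c_1 = (7·5 - (1)²) + (7·7 - (2)²) + (5·7 - (1)²) = 34 + 45 + 34 = 113,
  det = 7·(5·7 - (1)²) - (1)·((1)·7 - (1)·(2)) + (2)·((1)·(1) - 5·(2)) = 7·(34) - (1)·(5) + (2)·(-9) = 215.
  So p(λ) = λ³ - 19λ² + 113λ - 215.
Step 2 — look for an integer root (rational root theorem: any rational root is an integer divisor of 215). Testing λ = 5:
  p(5) = 125 - 475 + 565 - 215 = 0  ✓
  Dividing out (λ - 5): p(λ) = (λ - 5)(λ² - 14λ + 43).
Step 3 — remaining eigenvalues from the quadratic λ² - 14λ + 43 = 0:
  Δ = 14² - 4·43 = 196 - 172 = 24,  λ = (14 ± √24)/2 = (14 ± 4.899)/2 ≈ 9.4495 or 4.5505.
  Sorted: λ_1 = 9.4495,  λ_2 = 5,  λ_3 = 4.5505  (check: sum = 19 = tr ✓).

Step 4 — unit eigenvector for λ_1 ≈ 9.4495: v spans the null space of (Sigma - λ_1 I), whose rows are
  r_1 = (-2.4495, 1, 2),  r_2 = (1, -4.4495, 1),  r_3 = (2, 1, -2.4495).
  v is orthogonal to every row, so take v ∝ r_1 × r_2 = ((1)·(1) - (2)·(-4.4495), (2)·(1) - (-2.4495)·(1), (-2.4495)·(-4.4495) - (1)·(1)) ≈ (9.899, 4.4495, 9.899).
  Let u = (9.899, 4.4495, 9.899).
  ||u|| = √((9.899)² + (4.4495)² + (9.899)²) = √(215.7775) ≈ 14.6894,  v_1 = u/||u|| ≈ (0.6739, 0.3029, 0.6739) (||v_1|| = 1).

λ_1 = 9.4495,  λ_2 = 5,  λ_3 = 4.5505;  v_1 ≈ (0.6739, 0.3029, 0.6739)


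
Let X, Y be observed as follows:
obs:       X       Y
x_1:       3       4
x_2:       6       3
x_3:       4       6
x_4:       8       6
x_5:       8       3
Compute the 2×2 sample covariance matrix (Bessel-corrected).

Step 1 — column means:
  mean(X) = (3 + 6 + 4 + 8 + 8) / 5 = 29/5 = 5.8
  mean(Y) = (4 + 3 + 6 + 6 + 3) / 5 = 22/5 = 4.4

Step 2 — sample covariance S[i,j] = (1/(n-1)) · Σ_k (x_{k,i} - mean_i) · (x_{k,j} - mean_j), with n-1 = 4.
  S[X,X] = ((-2.8)·(-2.8) + (0.2)·(0.2) + (-1.8)·(-1.8) + (2.2)·(2.2) + (2.2)·(2.2)) / 4 = 20.8/4 = 5.2
  S[X,Y] = ((-2.8)·(-0.4) + (0.2)·(-1.4) + (-1.8)·(1.6) + (2.2)·(1.6) + (2.2)·(-1.4)) / 4 = -1.6/4 = -0.4
  S[Y,Y] = ((-0.4)·(-0.4) + (-1.4)·(-1.4) + (1.6)·(1.6) + (1.6)·(1.6) + (-1.4)·(-1.4)) / 4 = 9.2/4 = 2.3

S is symmetric (S[j,i] = S[i,j]). Assembling:

S = [[5.2, -0.4],
 [-0.4, 2.3]]


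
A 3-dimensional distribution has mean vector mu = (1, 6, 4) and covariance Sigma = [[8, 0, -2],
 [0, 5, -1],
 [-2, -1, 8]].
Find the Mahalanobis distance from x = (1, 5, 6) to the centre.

Step 1 — centre the observation: (x - mu) = (0, -1, 2).

Step 2 — invert Sigma (cofactor / det for 3×3, or solve directly):
  Sigma^{-1} = [[0.1336, 0.0068, 0.0342],
 [0.0068, 0.2055, 0.0274],
 [0.0342, 0.0274, 0.137]].

Step 3 — form the quadratic (x - mu)^T · Sigma^{-1} · (x - mu):
  Sigma^{-1} · (x - mu) = (0.0616, -0.1507, 0.2466).
  (x - mu)^T · [Sigma^{-1} · (x - mu)] = (0)·(0.0616) + (-1)·(-0.1507) + (2)·(0.2466) = 0.6438.

Step 4 — take square root: d = √(0.6438) ≈ 0.8024.

d(x, mu) = √(0.6438) ≈ 0.8024


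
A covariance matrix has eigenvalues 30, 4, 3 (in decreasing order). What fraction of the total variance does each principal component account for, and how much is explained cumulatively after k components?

Step 1 — total variance = trace(Sigma) = Σ λ_i = 30 + 4 + 3 = 37.

Step 2 — fraction explained by component i = λ_i / Σ λ:
  PC1: 30/37 = 0.8108
  PC2: 4/37 = 0.1081
  PC3: 3/37 = 0.0811

Step 3 — cumulative fraction after k components = (λ_1 + ... + λ_k) / Σ λ:
  k = 1: 30/37 = 0.8108
  k = 2: (30 + 4)/37 = 34/37 = 0.9189
  k = 3: (30 + 4 + 3)/37 = 37/37 = 1

Summary (fraction, with percent):

explained: PC1 0.8108 (81.08%), PC2 0.1081 (10.81%), PC3 0.0811 (8.11%);  cumulative: 0.8108, 0.9189, 1


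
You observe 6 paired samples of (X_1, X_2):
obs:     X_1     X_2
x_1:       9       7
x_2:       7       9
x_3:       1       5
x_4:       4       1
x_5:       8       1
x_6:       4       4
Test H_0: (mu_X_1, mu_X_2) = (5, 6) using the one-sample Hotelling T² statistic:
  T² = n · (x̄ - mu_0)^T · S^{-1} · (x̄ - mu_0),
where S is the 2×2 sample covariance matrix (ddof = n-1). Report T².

Step 1 — sample mean vector:
  mean(X_1) = (9 + 7 + 1 + 4 + 8 + 4) / 6 = 33/6 = 5.5
  mean(X_2) = (7 + 9 + 5 + 1 + 1 + 4) / 6 = 27/6 = 4.5
  x̄ = (5.5, 4.5),  deviation x̄ - mu_0 = (5.5, 4.5) - (5, 6) = (0.5, -1.5).

Step 2 — sample covariance matrix, S[i,j] = (1/(n-1)) · Σ_k (x_{k,i} - mean_i) · (x_{k,j} - mean_j), divisor n-1 = 5:
  S[X_1,X_1] = ((3.5)·(3.5) + (1.5)·(1.5) + (-4.5)·(-4.5) + (-1.5)·(-1.5) + (2.5)·(2.5) + (-1.5)·(-1.5)) / 5 = 45.5/5 = 9.1
  S[X_1,X_2] = ((3.5)·(2.5) + (1.5)·(4.5) + (-4.5)·(0.5) + (-1.5)·(-3.5) + (2.5)·(-3.5) + (-1.5)·(-0.5)) / 5 = 10.5/5 = 2.1
  S[X_2,X_2] = ((2.5)·(2.5) + (4.5)·(4.5) + (0.5)·(0.5) + (-3.5)·(-3.5) + (-3.5)·(-3.5) + (-0.5)·(-0.5)) / 5 = 51.5/5 = 10.3
  S = [[9.1, 2.1],
 [2.1, 10.3]].

Step 3 — invert S. det(S) = 9.1·10.3 - (2.1)² = 89.32.
  S^{-1} = (1/det) · [[d, -b], [-b, a]] = [[0.1153, -0.0235],
 [-0.0235, 0.1019]].

Step 4 — quadratic form (x̄ - mu_0)^T · S^{-1} · (x̄ - mu_0):
  S^{-1} · (x̄ - mu_0) = (0.0929, -0.1646),
  (x̄ - mu_0)^T · [...] = (0.5)·(0.0929) + (-1.5)·(-0.1646) = 0.2933.

Step 5 — scale by n: T² = 6 · 0.2933 = 1.76.

T² ≈ 1.76


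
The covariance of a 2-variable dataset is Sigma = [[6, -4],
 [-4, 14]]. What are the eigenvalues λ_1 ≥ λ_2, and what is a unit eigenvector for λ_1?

Step 1 — characteristic polynomial of 2×2 Sigma:
  det(Sigma - λI) = λ² - trace · λ + det = 0.
  trace = 6 + 14 = 20, det = 6·14 - (-4)² = 68.
Step 2 — discriminant:
  Δ = trace² - 4·det = 400 - 272 = 128.
Step 3 — eigenvalues:
  λ = (trace ± √Δ)/2 = (20 ± 11.3137)/2,
  λ_1 = 15.6569,  λ_2 = 4.3431.

Step 4 — unit eigenvector for λ_1: solve (Sigma - λ_1 I)v = 0. First row:
  (6 - 15.6569)·v_x + (-4)·v_y = 0, i.e. (-9.6569)·v_x + (-4)·v_y = 0,
  so v ∝ (b, λ_1 - a) = (-4, 9.6569); multiply by -1 so the first entry is positive: u = (4, -9.6569).
  ||u|| = √((4)² + (-9.6569)²) = √(109.2548) ≈ 10.4525,
  v_1 = u/||u|| ≈ (0.3827, -0.9239) (||v_1|| = 1).

λ_1 = 15.6569,  λ_2 = 4.3431;  v_1 ≈ (0.3827, -0.9239)


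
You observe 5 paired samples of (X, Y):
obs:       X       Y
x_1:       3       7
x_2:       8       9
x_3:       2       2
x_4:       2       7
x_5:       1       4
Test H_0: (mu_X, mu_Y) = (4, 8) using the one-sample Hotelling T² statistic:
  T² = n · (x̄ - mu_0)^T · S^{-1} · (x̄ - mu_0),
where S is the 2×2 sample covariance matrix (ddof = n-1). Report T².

Step 1 — sample mean vector:
  mean(X) = (3 + 8 + 2 + 2 + 1) / 5 = 16/5 = 3.2
  mean(Y) = (7 + 9 + 2 + 7 + 4) / 5 = 29/5 = 5.8
  x̄ = (3.2, 5.8),  deviation x̄ - mu_0 = (3.2, 5.8) - (4, 8) = (-0.8, -2.2).

Step 2 — sample covariance matrix, S[i,j] = (1/(n-1)) · Σ_k (x_{k,i} - mean_i) · (x_{k,j} - mean_j), divisor n-1 = 4:
  S[X,X] = ((-0.2)·(-0.2) + (4.8)·(4.8) + (-1.2)·(-1.2) + (-1.2)·(-1.2) + (-2.2)·(-2.2)) / 4 = 30.8/4 = 7.7
  S[X,Y] = ((-0.2)·(1.2) + (4.8)·(3.2) + (-1.2)·(-3.8) + (-1.2)·(1.2) + (-2.2)·(-1.8)) / 4 = 22.2/4 = 5.55
  S[Y,Y] = ((1.2)·(1.2) + (3.2)·(3.2) + (-3.8)·(-3.8) + (1.2)·(1.2) + (-1.8)·(-1.8)) / 4 = 30.8/4 = 7.7
  S = [[7.7, 5.55],
 [5.55, 7.7]].

Step 3 — invert S. det(S) = 7.7·7.7 - (5.55)² = 28.4875.
  S^{-1} = (1/det) · [[d, -b], [-b, a]] = [[0.2703, -0.1948],
 [-0.1948, 0.2703]].

Step 4 — quadratic form (x̄ - mu_0)^T · S^{-1} · (x̄ - mu_0):
  S^{-1} · (x̄ - mu_0) = (0.2124, -0.4388),
  (x̄ - mu_0)^T · [...] = (-0.8)·(0.2124) + (-2.2)·(-0.4388) = 0.7954.

Step 5 — scale by n: T² = 5 · 0.7954 = 3.9772.

T² ≈ 3.9772


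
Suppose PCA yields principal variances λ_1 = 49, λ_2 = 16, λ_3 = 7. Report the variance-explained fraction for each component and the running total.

Step 1 — total variance = trace(Sigma) = Σ λ_i = 49 + 16 + 7 = 72.

Step 2 — fraction explained by component i = λ_i / Σ λ:
  PC1: 49/72 = 0.6806
  PC2: 16/72 = 0.2222
  PC3: 7/72 = 0.0972

Step 3 — cumulative fraction after k components = (λ_1 + ... + λ_k) / Σ λ:
  k = 1: 49/72 = 0.6806
  k = 2: (49 + 16)/72 = 65/72 = 0.9028
  k = 3: (49 + 16 + 7)/72 = 72/72 = 1

Summary (fraction, with percent):

explained: PC1 0.6806 (68.06%), PC2 0.2222 (22.22%), PC3 0.0972 (9.72%);  cumulative: 0.6806, 0.9028, 1


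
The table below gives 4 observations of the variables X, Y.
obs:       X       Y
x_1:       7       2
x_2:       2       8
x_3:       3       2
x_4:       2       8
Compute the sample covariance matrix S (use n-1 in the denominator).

Step 1 — column means:
  mean(X) = (7 + 2 + 3 + 2) / 4 = 14/4 = 3.5
  mean(Y) = (2 + 8 + 2 + 8) / 4 = 20/4 = 5

Step 2 — sample covariance S[i,j] = (1/(n-1)) · Σ_k (x_{k,i} - mean_i) · (x_{k,j} - mean_j), with n-1 = 3.
  S[X,X] = ((3.5)·(3.5) + (-1.5)·(-1.5) + (-0.5)·(-0.5) + (-1.5)·(-1.5)) / 3 = 17/3 = 5.6667
  S[X,Y] = ((3.5)·(-3) + (-1.5)·(3) + (-0.5)·(-3) + (-1.5)·(3)) / 3 = -18/3 = -6
  S[Y,Y] = ((-3)·(-3) + (3)·(3) + (-3)·(-3) + (3)·(3)) / 3 = 36/3 = 12

S is symmetric (S[j,i] = S[i,j]). Assembling:

S = [[5.6667, -6],
 [-6, 12]]


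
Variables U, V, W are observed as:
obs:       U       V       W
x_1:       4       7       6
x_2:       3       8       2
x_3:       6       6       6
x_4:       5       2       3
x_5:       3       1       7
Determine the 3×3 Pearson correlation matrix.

Step 1 — column means:
  mean(U) = (4 + 3 + 6 + 5 + 3) / 5 = 21/5 = 4.2
  mean(V) = (7 + 8 + 6 + 2 + 1) / 5 = 24/5 = 4.8
  mean(W) = (6 + 2 + 6 + 3 + 7) / 5 = 24/5 = 4.8

Step 2 — sample variances and covariances s[i,j] = (1/(n-1)) · Σ_k (x_{k,i} - mean_i) · (x_{k,j} - mean_j), with n-1 = 4:
  s[U,U] = ((-0.2)·(-0.2) + (-1.2)·(-1.2) + (1.8)·(1.8) + (0.8)·(0.8) + (-1.2)·(-1.2)) / 4 = 6.8/4 = 1.7
  s[U,V] = ((-0.2)·(2.2) + (-1.2)·(3.2) + (1.8)·(1.2) + (0.8)·(-2.8) + (-1.2)·(-3.8)) / 4 = 0.2/4 = 0.05
  s[U,W] = ((-0.2)·(1.2) + (-1.2)·(-2.8) + (1.8)·(1.2) + (0.8)·(-1.8) + (-1.2)·(2.2)) / 4 = 1.2/4 = 0.3
  s[V,V] = ((2.2)·(2.2) + (3.2)·(3.2) + (1.2)·(1.2) + (-2.8)·(-2.8) + (-3.8)·(-3.8)) / 4 = 38.8/4 = 9.7
  s[V,W] = ((2.2)·(1.2) + (3.2)·(-2.8) + (1.2)·(1.2) + (-2.8)·(-1.8) + (-3.8)·(2.2)) / 4 = -8.2/4 = -2.05
  s[W,W] = ((1.2)·(1.2) + (-2.8)·(-2.8) + (1.2)·(1.2) + (-1.8)·(-1.8) + (2.2)·(2.2)) / 4 = 18.8/4 = 4.7
  Sample standard deviations s_i = √(s[i,i]):
  s(U) = √(1.7) = 1.3038
  s(V) = √(9.7) = 3.1145
  s(W) = √(4.7) = 2.1679

Step 3 — r_{ij} = s_{ij} / (s_i · s_j):
  r[U,U] = 1 (diagonal).
  r[U,V] = 0.05 / (1.3038 · 3.1145) = 0.05 / 4.0608 = 0.0123
  r[U,W] = 0.3 / (1.3038 · 2.1679) = 0.3 / 2.8267 = 0.1061
  r[V,V] = 1 (diagonal).
  r[V,W] = -2.05 / (3.1145 · 2.1679) = -2.05 / 6.752 = -0.3036
  r[W,W] = 1 (diagonal).

R is symmetric with unit diagonal. Assembling:

R = [[1, 0.0123, 0.1061],
 [0.0123, 1, -0.3036],
 [0.1061, -0.3036, 1]]
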